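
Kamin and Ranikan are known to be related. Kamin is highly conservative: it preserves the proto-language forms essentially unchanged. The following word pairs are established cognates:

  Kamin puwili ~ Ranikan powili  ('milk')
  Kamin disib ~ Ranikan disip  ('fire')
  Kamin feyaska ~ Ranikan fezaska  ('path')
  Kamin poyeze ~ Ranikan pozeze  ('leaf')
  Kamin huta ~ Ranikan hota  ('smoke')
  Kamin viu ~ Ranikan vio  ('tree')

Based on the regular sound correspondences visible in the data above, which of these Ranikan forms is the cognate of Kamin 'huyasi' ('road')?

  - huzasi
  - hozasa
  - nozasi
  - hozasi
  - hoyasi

puwili ~ powili, huta ~ hota — Kamin u corresponds to Ranikan o after a consonant, before a consonant other than r, m, n, p, b, f, v.
feyaska ~ fezaska — Kamin y corresponds to Ranikan z between vowels (before a back vowel).
Applying these to Kamin 'huyasi':
  huyasi → hoyasi   (u→o after a consonant, before a consonant other than r, m, n, p, b, f, v)
  hoyasi → hozasi   (y→z between vowels (before a back vowel))
So the Ranikan cognate is 'hozasi'.

hozasi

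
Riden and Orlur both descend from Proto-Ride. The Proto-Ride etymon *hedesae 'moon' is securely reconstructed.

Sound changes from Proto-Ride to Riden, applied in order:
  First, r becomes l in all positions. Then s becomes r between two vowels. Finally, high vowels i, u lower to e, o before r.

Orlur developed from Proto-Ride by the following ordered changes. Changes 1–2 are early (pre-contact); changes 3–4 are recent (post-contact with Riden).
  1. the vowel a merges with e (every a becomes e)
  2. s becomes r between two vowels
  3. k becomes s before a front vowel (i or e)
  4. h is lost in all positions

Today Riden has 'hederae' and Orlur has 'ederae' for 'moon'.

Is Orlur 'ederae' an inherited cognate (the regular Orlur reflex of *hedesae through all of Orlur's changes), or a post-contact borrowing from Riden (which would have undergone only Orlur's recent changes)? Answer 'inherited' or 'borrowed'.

If inherited, *hedesae would pass through all of Orlur's changes:
Orlur: *hedesae > hedesee > hederee > ederee  (by vowel merger, rhotacism, h-loss)
If borrowed from Riden 'hederae' after the early changes, it would undergo only the recent ones:
  rule 3 (palatalisation): no change (hederae)
  rule 4 (h-loss): hederae → ederae
  ⇒ as a loan: ederae
Orlur 'ederae' matches the loan outcome 'ederae', not the inherited 'ederee' — it skipped the early Orlur changes, so it was borrowed from Riden.

borrowed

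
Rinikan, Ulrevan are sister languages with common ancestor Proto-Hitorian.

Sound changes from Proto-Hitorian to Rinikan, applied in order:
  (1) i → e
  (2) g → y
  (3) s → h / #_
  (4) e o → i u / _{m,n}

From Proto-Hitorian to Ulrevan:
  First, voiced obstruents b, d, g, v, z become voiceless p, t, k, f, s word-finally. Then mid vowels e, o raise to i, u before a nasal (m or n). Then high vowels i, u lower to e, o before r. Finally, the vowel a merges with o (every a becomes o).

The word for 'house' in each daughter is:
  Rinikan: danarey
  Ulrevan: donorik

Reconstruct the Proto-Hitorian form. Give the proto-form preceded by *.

*danarig

Position 6: Rinikan has e, Ulrevan has i. Taking the neighbouring segments as reconstructed: Rinikan e could go back to *e or *i; Ulrevan i can only go back to *i — the one source consistent with every daughter is *i.
Position 2: Rinikan has a, Ulrevan has o. Rinikan preserves a here (none of its changes turn any other segment into a), so the proto-segment is *a.
Continuing position by position gives *danarig; check it forward:
Rinikan: *danarig
  danarig → danareg   [vowel merger]
  danareg → danarey   [unconditioned shift]
  danarey (rule 3 does not apply)
  danarey (rule 4 does not apply)
  giving Rinikan danarey.
Ulrevan: *danarig
  danarig → danarik   [final devoicing]
  danarik (rule 2 does not apply)
  danarik (rule 3 does not apply)
  danarik → donorik   [vowel merger]
  giving Ulrevan donorik.
*danarig is the unique common source.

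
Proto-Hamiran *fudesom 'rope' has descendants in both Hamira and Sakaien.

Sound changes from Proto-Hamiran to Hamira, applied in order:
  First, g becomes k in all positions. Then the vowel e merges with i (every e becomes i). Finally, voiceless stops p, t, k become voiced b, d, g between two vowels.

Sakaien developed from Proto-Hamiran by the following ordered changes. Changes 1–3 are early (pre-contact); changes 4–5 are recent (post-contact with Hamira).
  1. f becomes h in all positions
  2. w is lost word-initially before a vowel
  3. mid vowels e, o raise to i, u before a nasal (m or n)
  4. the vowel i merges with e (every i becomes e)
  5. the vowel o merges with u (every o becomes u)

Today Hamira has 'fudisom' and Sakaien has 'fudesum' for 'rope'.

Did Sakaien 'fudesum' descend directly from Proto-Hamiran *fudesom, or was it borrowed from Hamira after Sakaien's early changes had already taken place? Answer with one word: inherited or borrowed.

If inherited, *fudesom would pass through all of Sakaien's changes:
Sakaien: *fudesom > hudesom > hudesum  (by unconditioned shift, pre-nasal raising)
If borrowed from Hamira 'fudisom' after the early changes, it would undergo only the recent ones:
  rule 4 (vowel merger): fudisom → fudesom
  rule 5 (vowel merger): fudesom → fudesum
  ⇒ as a loan: fudesum
Sakaien 'fudesum' matches the loan outcome 'fudesum', not the inherited 'hudesum' — it skipped the early Sakaien changes, so it was borrowed from Hamira.

borrowed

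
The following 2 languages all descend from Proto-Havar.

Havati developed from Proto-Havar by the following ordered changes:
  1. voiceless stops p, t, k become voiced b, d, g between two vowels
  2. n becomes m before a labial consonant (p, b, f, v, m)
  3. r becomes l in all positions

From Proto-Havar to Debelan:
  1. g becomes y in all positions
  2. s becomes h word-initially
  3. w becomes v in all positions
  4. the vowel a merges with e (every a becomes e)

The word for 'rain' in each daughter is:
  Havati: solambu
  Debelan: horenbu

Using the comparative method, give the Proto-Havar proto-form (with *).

Position 5: Havati has m, Debelan has n. Debelan preserves n here (none of its changes turn any other segment into n), so the proto-segment is *n.
Position 4: Havati has a, Debelan has e. Havati preserves a here (none of its changes turn any other segment into a), so the proto-segment is *a.
Position 3: Havati has l, Debelan has r. Debelan preserves r here (none of its changes turn any other segment into r), so the proto-segment is *r.
Verify the candidate proto-form against each daughter:
Havati: start from *soranbu.
  rule 1: no change — soranbu
  rule 2 (nasal place assimilation): soranbu → sorambu
  rule 3 (unconditioned shift): sorambu → solambu
  ⇒ Havati solambu
Debelan: *soranbu > horanbu > horenbu  (by debuccalisation, vowel merger)
No other proto-form is consistent with every reflex, so the reconstruction is *soranbu.

*soranbu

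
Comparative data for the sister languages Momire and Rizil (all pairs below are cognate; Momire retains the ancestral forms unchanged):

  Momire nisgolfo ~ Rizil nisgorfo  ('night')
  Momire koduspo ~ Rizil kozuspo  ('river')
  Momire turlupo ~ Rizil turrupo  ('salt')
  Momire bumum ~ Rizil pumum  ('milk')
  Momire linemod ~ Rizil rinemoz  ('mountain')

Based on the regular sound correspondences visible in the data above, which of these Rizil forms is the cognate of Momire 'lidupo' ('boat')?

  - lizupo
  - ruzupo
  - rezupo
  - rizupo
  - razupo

linemod ~ rinemoz — Momire l corresponds to Rizil r word-initially before a front vowel.
koduspo ~ kozuspo — Momire d corresponds to Rizil z between vowels (before a back vowel).
Applying these to Momire 'lidupo':
  lidupo → ridupo   (l→r word-initially before a front vowel)
  ridupo → rizupo   (d→z between vowels (before a back vowel))
So the Rizil cognate is 'rizupo'.

rizupo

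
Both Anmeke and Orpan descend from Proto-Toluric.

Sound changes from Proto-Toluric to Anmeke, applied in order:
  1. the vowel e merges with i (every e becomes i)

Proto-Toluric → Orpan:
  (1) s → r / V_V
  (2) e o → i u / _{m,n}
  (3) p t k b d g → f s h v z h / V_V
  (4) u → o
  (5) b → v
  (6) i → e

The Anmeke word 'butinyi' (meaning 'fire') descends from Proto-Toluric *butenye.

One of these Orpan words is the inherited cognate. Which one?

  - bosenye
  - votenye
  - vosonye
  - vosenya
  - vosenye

Orpan: *butenye > butinye > businye > bosinye > vosinye > vosenye  (by pre-nasal raising, intervocalic lenition, vowel merger, unconditioned shift, vowel merger)
The other candidates each miss or misapply at least one Orpan change.

vosenye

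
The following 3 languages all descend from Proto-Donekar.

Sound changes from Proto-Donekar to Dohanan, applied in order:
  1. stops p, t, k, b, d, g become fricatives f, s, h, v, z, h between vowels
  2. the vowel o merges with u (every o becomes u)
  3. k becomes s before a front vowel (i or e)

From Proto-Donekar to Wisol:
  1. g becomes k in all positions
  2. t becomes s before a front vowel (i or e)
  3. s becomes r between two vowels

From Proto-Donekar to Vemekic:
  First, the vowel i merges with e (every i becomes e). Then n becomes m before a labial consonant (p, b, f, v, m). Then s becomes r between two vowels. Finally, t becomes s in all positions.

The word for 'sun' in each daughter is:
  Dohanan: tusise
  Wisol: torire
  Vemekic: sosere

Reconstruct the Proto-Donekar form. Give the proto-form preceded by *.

Position 3: Dohanan has s, Wisol has r, Vemekic has s. Taking the neighbouring segments as reconstructed: Dohanan s could go back to *t or *s; Wisol r could go back to *t or *s or *r; Vemekic s can only go back to *t — the one source consistent with every daughter is *t.
Position 5: Dohanan has s, Wisol has r, Vemekic has r. Taking the neighbouring segments as reconstructed: Dohanan s could go back to *t or *s; Wisol r could go back to *t or *s or *r; Vemekic r could go back to *s or *r — the one source consistent with every daughter is *s.
Position 4: Dohanan has i, Wisol has i, Vemekic has e. Dohanan preserves i here (none of its changes turn any other segment into i), so the proto-segment is *i.
This points to *totise. Verify forward in each daughter:
Dohanan: *totise
  totise → tosise   [intervocalic lenition]
  tosise → tusise   [vowel merger]
  tusise (rule 3 does not apply)
  giving Dohanan tusise.
Wisol: *totise
  totise (rule 1 does not apply)
  totise → tosise   [palatalisation]
  tosise → torire   [rhotacism]
  giving Wisol torire.
Vemekic: *totise
  totise → totese   [vowel merger]
  totese (rule 2 does not apply)
  totese → totere   [rhotacism]
  totere → sosere   [unconditioned shift]
  giving Vemekic sosere.
Only *totise yields all of Dohanan tusise, Wisol torire, Vemekic sosere.

*totise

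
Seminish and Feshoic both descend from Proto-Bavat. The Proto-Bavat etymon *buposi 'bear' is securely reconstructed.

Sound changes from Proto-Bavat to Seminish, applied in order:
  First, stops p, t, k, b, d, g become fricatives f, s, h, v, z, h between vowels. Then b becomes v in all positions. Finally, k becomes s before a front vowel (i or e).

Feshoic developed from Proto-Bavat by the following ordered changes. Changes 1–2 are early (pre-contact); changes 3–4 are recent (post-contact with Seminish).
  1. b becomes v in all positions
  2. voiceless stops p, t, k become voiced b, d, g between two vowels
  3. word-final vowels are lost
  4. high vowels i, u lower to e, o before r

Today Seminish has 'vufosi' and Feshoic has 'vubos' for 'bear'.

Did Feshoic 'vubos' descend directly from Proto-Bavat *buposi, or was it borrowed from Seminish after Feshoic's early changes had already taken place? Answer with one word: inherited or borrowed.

If inherited, *buposi would pass through all of Feshoic's changes:
Feshoic: start from *buposi.
  rule 1 (unconditioned shift): buposi → vuposi
  rule 2 (intervocalic voicing): vuposi → vubosi
  rule 3 (apocope): vubosi → vubos
  rule 4: no change — vubos
  ⇒ Feshoic vubos
If borrowed from Seminish 'vufosi' after the early changes, it would undergo only the recent ones:
  rule 3 (apocope): vufosi → vufos
  rule 4 (pre-rhotic lowering): no change (vufos)
  ⇒ as a loan: vufos
Feshoic 'vubos' matches the inherited outcome exactly, so it is an inherited cognate, not a loan.

inherited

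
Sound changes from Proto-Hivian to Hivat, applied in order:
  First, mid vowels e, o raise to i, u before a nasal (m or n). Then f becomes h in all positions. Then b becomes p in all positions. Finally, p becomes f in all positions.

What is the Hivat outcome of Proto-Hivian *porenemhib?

Hivat: *porenemhib
  porenemhib → porinimhib   [pre-nasal raising]
  porinimhib (rule 2 does not apply)
  porinimhib → porinimhip   [unconditioned shift]
  porinimhip → forinimhif   [unconditioned shift]
  giving Hivat forinimhif.

forinimhif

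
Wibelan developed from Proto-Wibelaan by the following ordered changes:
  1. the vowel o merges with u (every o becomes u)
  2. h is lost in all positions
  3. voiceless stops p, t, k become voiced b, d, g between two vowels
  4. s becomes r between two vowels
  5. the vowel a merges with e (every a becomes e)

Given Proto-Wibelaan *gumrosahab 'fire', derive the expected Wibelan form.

Wibelan: *gumrosahab
  gumrosahab → gumrusahab   [vowel merger]
  gumrusahab → gumrusaab   [h-loss]
  gumrusaab (rule 3 does not apply)
  gumrusaab → gumruraab   [rhotacism]
  gumruraab → gumrureeb   [vowel merger]
  giving Wibelan gumrureeb.

gumrureeb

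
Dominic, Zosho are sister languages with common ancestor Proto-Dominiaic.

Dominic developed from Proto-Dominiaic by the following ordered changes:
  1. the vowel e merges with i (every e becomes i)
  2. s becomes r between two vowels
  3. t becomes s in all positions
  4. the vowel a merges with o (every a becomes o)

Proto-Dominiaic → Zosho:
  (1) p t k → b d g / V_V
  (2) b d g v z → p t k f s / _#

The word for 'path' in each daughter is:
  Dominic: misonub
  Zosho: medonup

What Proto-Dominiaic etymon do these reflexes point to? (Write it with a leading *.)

Position 7: Dominic has b, Zosho has p. Dominic preserves b here (none of its changes turn any other segment into b), so the proto-segment is *b.
Position 2: Dominic has i, Zosho has e. Zosho preserves e here (none of its changes turn any other segment into e), so the proto-segment is *e.
Position 3: Dominic has s, Zosho has d. Taking the neighbouring segments as reconstructed: Dominic s can only go back to *t; Zosho d could go back to *t or *d — the one source consistent with every daughter is *t.
Verify the candidate proto-form against each daughter:
Dominic: *metonub > mitonub > misonub  (by vowel merger, unconditioned shift)
Zosho: *metonub
  metonub → medonub   [intervocalic voicing]
  medonub → medonup   [final devoicing]
  giving Zosho medonup.
No other proto-form is consistent with every reflex, so the reconstruction is *metonub.

*metonub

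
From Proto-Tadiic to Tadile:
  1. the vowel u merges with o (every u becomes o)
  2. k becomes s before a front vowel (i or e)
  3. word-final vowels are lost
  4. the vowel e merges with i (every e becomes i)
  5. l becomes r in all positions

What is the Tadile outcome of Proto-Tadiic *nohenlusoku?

nohinrosok

Tadile: *nohenlusoku
  nohenlusoku → nohenlosoko   [vowel merger]
  nohenlosoko (rule 2 does not apply)
  nohenlosoko → nohenlosok   [apocope]
  nohenlosok → nohinlosok   [vowel merger]
  nohinlosok → nohinrosok   [unconditioned shift]
  giving Tadile nohinrosok.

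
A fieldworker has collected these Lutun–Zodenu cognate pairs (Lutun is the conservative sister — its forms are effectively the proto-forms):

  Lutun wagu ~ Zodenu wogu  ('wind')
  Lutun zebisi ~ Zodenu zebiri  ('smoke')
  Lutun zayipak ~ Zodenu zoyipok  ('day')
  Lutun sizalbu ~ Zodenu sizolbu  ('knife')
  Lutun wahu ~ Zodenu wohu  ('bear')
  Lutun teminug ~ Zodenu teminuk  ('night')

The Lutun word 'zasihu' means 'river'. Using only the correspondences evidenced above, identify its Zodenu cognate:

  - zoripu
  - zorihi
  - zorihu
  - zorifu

zorihu

wagu ~ wogu, zayipak ~ zoyipok — Lutun a corresponds to Zodenu o after a consonant, before a consonant other than r, m, n, p, b, f, v.
zebisi ~ zebiri — Lutun s corresponds to Zodenu r between vowels (before a front vowel).
Applying these to Lutun 'zasihu':
  zasihu → zosihu   (a→o after a consonant, before a consonant other than r, m, n, p, b, f, v)
  zosihu → zorihu   (s→r between vowels (before a front vowel))
So the Zodenu cognate is 'zorihu'.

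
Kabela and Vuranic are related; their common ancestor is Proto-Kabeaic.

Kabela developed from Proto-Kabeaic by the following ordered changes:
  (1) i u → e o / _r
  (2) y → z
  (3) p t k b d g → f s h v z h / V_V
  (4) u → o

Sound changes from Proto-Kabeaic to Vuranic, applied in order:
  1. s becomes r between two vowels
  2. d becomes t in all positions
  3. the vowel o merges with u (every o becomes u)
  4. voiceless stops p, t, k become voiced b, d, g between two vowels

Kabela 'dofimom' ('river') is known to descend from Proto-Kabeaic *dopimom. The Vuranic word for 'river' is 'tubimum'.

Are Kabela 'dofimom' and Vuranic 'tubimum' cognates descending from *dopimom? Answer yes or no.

yes

Derive the expected Vuranic reflex of *dopimom:
Vuranic: *dopimom > topimom > tupimum > tubimum  (by unconditioned shift, vowel merger, intervocalic voicing)
Vuranic 'tubimum' matches the regular reflex exactly, so the pair is cognate.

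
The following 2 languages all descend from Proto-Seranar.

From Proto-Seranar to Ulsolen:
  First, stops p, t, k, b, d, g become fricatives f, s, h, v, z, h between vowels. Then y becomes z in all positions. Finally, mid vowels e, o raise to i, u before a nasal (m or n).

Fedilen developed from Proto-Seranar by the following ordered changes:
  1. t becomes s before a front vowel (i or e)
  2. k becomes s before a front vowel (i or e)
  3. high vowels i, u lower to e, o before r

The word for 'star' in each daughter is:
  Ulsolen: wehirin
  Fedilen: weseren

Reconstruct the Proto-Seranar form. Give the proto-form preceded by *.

Position 3: Ulsolen has h, Fedilen has s. Taking the neighbouring segments as reconstructed: Ulsolen h could go back to *k or *g or *h; Fedilen s could go back to *t or *k or *s — the one source consistent with every daughter is *k.
Position 6: Ulsolen has i, Fedilen has e. Taking the neighbouring segments as reconstructed: Ulsolen i could go back to *e or *i; Fedilen e can only go back to *e — the one source consistent with every daughter is *e.
Verify the candidate proto-form against each daughter:
Ulsolen: *wekiren > wehiren > wehirin  (by intervocalic lenition, pre-nasal raising)
Fedilen: *wekiren
  wekiren (rule 1 does not apply)
  wekiren → wesiren   [palatalisation]
  wesiren → weseren   [pre-rhotic lowering]
  giving Fedilen weseren.
No other proto-form is consistent with every reflex, so the reconstruction is *wekiren.

*wekiren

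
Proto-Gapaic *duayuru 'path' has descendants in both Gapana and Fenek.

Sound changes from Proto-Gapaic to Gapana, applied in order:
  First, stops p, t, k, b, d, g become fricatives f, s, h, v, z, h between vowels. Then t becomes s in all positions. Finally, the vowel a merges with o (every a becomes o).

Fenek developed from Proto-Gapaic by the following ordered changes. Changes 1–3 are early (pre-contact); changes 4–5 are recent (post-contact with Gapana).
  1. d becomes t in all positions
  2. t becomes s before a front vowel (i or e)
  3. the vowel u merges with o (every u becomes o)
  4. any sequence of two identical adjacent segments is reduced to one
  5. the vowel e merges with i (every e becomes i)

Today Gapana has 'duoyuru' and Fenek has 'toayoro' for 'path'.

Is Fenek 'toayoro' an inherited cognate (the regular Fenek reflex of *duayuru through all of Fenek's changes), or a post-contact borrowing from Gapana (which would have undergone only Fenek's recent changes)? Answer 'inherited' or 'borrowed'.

inherited

If inherited, *duayuru would pass through all of Fenek's changes:
Fenek: start from *duayuru.
  rule 1 (unconditioned shift): duayuru → tuayuru
  rule 2: no change — tuayuru
  rule 3 (vowel merger): tuayuru → toayoro
  rule 4: no change — toayoro
  rule 5: no change — toayoro
  ⇒ Fenek toayoro
If borrowed from Gapana 'duoyuru' after the early changes, it would undergo only the recent ones:
  rule 4 (degemination): no change (duoyuru)
  rule 5 (vowel merger): no change (duoyuru)
  ⇒ as a loan: duoyuru
Fenek 'toayoro' matches the inherited outcome exactly, so it is an inherited cognate, not a loan.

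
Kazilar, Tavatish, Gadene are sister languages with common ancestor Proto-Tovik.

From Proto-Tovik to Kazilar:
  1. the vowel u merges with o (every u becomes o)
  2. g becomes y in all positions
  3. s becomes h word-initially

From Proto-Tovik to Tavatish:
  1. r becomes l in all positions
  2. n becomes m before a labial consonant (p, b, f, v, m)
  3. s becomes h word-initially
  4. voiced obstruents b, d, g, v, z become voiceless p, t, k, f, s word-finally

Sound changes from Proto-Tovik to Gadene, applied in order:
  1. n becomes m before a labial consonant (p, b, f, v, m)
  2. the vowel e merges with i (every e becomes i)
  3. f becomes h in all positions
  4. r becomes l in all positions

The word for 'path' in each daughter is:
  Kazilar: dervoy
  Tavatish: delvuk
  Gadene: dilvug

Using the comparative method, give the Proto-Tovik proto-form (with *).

*dervug

Position 3: Kazilar has r, Tavatish has l, Gadene has l. Kazilar preserves r here (none of its changes turn any other segment into r), so the proto-segment is *r.
Position 2: Kazilar has e, Tavatish has e, Gadene has i. Kazilar preserves e here (none of its changes turn any other segment into e), so the proto-segment is *e.
This points to *dervug. Verify forward in each daughter:
Kazilar: *dervug > dervog > dervoy  (by vowel merger, unconditioned shift)
Tavatish: *dervug
  dervug → delvug   [unconditioned shift]
  delvug (rule 2 does not apply)
  delvug (rule 3 does not apply)
  delvug → delvuk   [final devoicing]
  giving Tavatish delvuk.
Gadene: start from *dervug.
  rule 1: no change — dervug
  rule 2 (vowel merger): dervug → dirvug
  rule 3: no change — dirvug
  rule 4 (unconditioned shift): dirvug → dilvug
  ⇒ Gadene dilvug
*dervug is the unique common source.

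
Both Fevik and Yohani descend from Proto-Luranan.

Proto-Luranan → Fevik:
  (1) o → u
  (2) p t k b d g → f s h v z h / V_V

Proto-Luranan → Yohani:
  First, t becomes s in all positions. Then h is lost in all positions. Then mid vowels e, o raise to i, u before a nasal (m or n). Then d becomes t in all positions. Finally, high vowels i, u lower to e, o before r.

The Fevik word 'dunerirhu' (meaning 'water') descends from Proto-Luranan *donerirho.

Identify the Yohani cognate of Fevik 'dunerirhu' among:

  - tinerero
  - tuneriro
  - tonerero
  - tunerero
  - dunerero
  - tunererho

Yohani: *donerirho > doneriro > duneriro > tuneriro > tunerero  (by h-loss, pre-nasal raising, unconditioned shift, pre-rhotic lowering)
Among the options, 'tunerero' alone shows every Yohani change applied in order.

tunerero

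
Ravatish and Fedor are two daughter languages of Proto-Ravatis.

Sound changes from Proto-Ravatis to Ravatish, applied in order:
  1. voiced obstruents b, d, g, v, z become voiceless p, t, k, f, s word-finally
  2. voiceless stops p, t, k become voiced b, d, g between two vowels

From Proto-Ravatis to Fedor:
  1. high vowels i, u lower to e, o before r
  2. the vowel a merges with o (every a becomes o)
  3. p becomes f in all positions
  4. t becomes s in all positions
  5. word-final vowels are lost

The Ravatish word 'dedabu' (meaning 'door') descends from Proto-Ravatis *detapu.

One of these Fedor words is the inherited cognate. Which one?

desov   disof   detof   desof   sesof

Fedor: start from *detapu.
  rule 1: no change — detapu
  rule 2 (vowel merger): detapu → detopu
  rule 3 (unconditioned shift): detopu → detofu
  rule 4 (unconditioned shift): detofu → desofu
  rule 5 (apocope): desofu → desof
  ⇒ Fedor desof

desof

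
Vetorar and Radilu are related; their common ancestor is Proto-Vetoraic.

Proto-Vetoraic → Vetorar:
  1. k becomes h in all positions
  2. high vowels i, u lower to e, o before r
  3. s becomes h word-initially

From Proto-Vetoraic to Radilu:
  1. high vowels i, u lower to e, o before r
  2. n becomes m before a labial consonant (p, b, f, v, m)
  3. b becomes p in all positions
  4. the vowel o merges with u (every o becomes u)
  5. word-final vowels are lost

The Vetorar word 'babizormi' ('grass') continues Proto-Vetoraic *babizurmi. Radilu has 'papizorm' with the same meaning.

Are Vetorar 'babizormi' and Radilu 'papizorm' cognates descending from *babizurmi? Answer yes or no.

no

Derive the expected Radilu reflex of *babizurmi:
Radilu: start from *babizurmi.
  rule 1 (pre-rhotic lowering): babizurmi → babizormi
  rule 2: no change — babizormi
  rule 3 (unconditioned shift): babizormi → papizormi
  rule 4 (vowel merger): papizormi → papizurmi
  rule 5 (apocope): papizurmi → papizurm
  ⇒ Radilu papizurm
The regular Radilu reflex would be 'papizurm', but the attested form is 'papizorm'. The correspondence is irregular, so they are not cognates (the Radilu form has a different source).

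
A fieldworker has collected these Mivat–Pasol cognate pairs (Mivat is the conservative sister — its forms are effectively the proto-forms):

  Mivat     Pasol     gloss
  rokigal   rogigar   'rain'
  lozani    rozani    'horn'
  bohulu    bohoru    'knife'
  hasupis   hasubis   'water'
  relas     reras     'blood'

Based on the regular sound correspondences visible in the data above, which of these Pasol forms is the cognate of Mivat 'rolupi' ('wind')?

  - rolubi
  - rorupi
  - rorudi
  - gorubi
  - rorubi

rorubi

bohulu ~ bohoru — Mivat l corresponds to Pasol r between vowels (before a back vowel).
hasupis ~ hasubis — Mivat p corresponds to Pasol b between vowels (before a front vowel).
Applying these to Mivat 'rolupi':
  rolupi → rorupi   (l→r between vowels (before a back vowel))
  rorupi → rorubi   (p→b between vowels (before a front vowel))
So the Pasol cognate is 'rorubi'.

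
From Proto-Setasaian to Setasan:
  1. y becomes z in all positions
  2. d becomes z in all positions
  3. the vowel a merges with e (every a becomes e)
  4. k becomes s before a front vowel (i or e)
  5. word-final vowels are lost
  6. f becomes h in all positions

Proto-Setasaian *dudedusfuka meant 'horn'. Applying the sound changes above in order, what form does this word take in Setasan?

Setasan: *dudedusfuka > zuzezusfuka > zuzezusfuke > zuzezusfuse > zuzezusfus > zuzezushus  (by unconditioned shift, vowel merger, palatalisation, apocope, unconditioned shift)

zuzezushus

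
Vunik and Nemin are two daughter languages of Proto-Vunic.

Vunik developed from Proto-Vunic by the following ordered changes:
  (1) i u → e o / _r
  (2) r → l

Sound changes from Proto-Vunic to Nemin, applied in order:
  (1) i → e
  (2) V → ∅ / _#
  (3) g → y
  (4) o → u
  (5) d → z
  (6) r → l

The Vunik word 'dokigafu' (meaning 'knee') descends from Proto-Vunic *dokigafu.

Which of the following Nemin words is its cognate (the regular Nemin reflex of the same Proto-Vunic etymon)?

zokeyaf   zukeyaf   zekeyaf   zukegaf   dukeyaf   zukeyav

zukeyaf

Nemin: start from *dokigafu.
  rule 1 (vowel merger): dokigafu → dokegafu
  rule 2 (apocope): dokegafu → dokegaf
  rule 3 (unconditioned shift): dokegaf → dokeyaf
  rule 4 (vowel merger): dokeyaf → dukeyaf
  rule 5 (unconditioned shift): dukeyaf → zukeyaf
  rule 6: no change — zukeyaf
  ⇒ Nemin zukeyaf
Among the options, 'zukeyaf' alone shows every Nemin change applied in order.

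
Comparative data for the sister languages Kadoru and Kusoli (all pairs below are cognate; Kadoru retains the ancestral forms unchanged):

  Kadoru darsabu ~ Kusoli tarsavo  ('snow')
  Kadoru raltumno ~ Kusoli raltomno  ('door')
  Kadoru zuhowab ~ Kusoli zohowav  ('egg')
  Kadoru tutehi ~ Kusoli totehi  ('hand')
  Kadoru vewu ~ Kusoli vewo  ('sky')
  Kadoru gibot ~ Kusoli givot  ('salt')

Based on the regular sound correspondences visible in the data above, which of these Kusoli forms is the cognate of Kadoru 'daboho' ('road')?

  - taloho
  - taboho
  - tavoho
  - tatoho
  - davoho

tavoho

darsabu ~ tarsavo — Kadoru d corresponds to Kusoli t word-initially before a back vowel.
gibot ~ givot — Kadoru b corresponds to Kusoli v between vowels (before a back vowel).
Applying these to Kadoru 'daboho':
  daboho → taboho   (d→t word-initially before a back vowel)
  taboho → tavoho   (b→v between vowels (before a back vowel))
So the Kusoli cognate is 'tavoho'.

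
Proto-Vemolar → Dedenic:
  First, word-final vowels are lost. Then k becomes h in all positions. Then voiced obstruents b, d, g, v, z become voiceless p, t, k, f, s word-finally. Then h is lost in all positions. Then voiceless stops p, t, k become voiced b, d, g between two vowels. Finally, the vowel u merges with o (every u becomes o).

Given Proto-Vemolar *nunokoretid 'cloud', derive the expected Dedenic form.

nonooredit

Dedenic: *nunokoretid
  nunokoretid (rule 1 does not apply)
  nunokoretid → nunohoretid   [unconditioned shift]
  nunohoretid → nunohoretit   [final devoicing]
  nunohoretit → nunooretit   [h-loss]
  nunooretit → nunooredit   [intervocalic voicing]
  nunooredit → nonooredit   [vowel merger]
  giving Dedenic nonooredit.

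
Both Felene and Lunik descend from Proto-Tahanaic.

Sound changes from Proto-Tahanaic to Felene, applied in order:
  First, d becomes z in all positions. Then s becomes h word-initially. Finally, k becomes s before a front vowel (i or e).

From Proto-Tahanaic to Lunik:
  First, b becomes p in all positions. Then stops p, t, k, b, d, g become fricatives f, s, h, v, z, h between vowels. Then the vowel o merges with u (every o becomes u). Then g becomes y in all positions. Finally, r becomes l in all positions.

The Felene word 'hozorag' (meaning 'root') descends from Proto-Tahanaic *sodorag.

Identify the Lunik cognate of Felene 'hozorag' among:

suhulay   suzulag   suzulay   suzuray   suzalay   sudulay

Lunik: start from *sodorag.
  rule 1: no change — sodorag
  rule 2 (intervocalic lenition): sodorag → sozorag
  rule 3 (vowel merger): sozorag → suzurag
  rule 4 (unconditioned shift): suzurag → suzuray
  rule 5 (unconditioned shift): suzuray → suzulay
  ⇒ Lunik suzulay
Among the options, 'suzulay' alone shows every Lunik change applied in order.

suzulay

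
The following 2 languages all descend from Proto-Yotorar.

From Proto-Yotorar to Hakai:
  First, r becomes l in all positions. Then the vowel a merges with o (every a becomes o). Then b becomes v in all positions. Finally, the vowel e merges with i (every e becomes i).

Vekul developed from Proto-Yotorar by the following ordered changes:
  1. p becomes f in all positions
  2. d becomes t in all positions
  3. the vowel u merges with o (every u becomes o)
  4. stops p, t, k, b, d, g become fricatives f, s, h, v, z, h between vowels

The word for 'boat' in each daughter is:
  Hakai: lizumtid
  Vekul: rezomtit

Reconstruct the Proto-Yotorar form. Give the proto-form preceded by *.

*rezumtid

Position 1: Hakai has l, Vekul has r. Vekul preserves r here (none of its changes turn any other segment into r), so the proto-segment is *r.
Position 4: Hakai has u, Vekul has o. Hakai preserves u here (none of its changes turn any other segment into u), so the proto-segment is *u.
Continuing position by position gives *rezumtid; check it forward:
Hakai: start from *rezumtid.
  rule 1 (unconditioned shift): rezumtid → lezumtid
  rule 2: no change — lezumtid
  rule 3: no change — lezumtid
  rule 4 (vowel merger): lezumtid → lizumtid
  ⇒ Hakai lizumtid
Vekul: start from *rezumtid.
  rule 1: no change — rezumtid
  rule 2 (unconditioned shift): rezumtid → rezumtit
  rule 3 (vowel merger): rezumtit → rezomtit
  rule 4: no change — rezomtit
  ⇒ Vekul rezomtit
Only *rezumtid yields all of Hakai lizumtid, Vekul rezomtit.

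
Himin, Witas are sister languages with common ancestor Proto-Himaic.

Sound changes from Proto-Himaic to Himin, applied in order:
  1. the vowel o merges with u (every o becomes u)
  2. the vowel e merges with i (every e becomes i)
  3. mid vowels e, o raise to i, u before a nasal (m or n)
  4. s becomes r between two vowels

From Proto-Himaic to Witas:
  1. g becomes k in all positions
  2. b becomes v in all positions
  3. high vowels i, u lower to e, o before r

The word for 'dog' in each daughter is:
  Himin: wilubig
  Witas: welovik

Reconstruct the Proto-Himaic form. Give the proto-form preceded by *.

*welobig

Position 4: Himin has u, Witas has o. Taking the neighbouring segments as reconstructed: Himin u could go back to *o or *u; Witas o can only go back to *o — the one source consistent with every daughter is *o.
Position 2: Himin has i, Witas has e. Taking the neighbouring segments as reconstructed: Himin i could go back to *e or *i; Witas e can only go back to *e — the one source consistent with every daughter is *e.
Position 5: Himin has b, Witas has v. Himin preserves b here (none of its changes turn any other segment into b), so the proto-segment is *b.
Verify the candidate proto-form against each daughter:
Himin: start from *welobig.
  rule 1 (vowel merger): welobig → welubig
  rule 2 (vowel merger): welubig → wilubig
  rule 3: no change — wilubig
  rule 4: no change — wilubig
  ⇒ Himin wilubig
Witas: *welobig
  welobig → welobik   [unconditioned shift]
  welobik → welovik   [unconditioned shift]
  welovik (rule 3 does not apply)
  giving Witas welovik.
No other proto-form is consistent with every reflex, so the reconstruction is *welobig.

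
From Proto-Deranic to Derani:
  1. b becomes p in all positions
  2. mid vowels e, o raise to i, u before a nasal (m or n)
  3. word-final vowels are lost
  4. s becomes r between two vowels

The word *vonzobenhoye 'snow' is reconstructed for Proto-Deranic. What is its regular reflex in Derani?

Derani: *vonzobenhoye
  vonzobenhoye → vonzopenhoye   [unconditioned shift]
  vonzopenhoye → vunzopinhoye   [pre-nasal raising]
  vunzopinhoye → vunzopinhoy   [apocope]
  vunzopinhoy (rule 4 does not apply)
  giving Derani vunzopinhoy.

vunzopinhoy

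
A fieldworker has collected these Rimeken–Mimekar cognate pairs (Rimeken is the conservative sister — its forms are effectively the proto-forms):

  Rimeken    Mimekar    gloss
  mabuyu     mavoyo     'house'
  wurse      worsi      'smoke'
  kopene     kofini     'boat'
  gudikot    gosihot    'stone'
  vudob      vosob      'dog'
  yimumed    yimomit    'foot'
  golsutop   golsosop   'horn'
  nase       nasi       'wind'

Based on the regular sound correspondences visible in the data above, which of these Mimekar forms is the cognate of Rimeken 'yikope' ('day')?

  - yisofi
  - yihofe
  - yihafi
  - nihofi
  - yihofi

yihofi

gudikot ~ gosihot — Rimeken k corresponds to Mimekar h between vowels (before a back vowel).
kopene ~ kofini — Rimeken p corresponds to Mimekar f between vowels (before a front vowel).
wurse ~ worsi, kopene ~ kofini — Rimeken e corresponds to Mimekar i word-finally.
Applying these to Rimeken 'yikope':
  yikope → yihope   (k→h between vowels (before a back vowel))
  yihope → yihofe   (p→f between vowels (before a front vowel))
  yihofe → yihofi   (e→i word-finally)
So the Mimekar cognate is 'yihofi'.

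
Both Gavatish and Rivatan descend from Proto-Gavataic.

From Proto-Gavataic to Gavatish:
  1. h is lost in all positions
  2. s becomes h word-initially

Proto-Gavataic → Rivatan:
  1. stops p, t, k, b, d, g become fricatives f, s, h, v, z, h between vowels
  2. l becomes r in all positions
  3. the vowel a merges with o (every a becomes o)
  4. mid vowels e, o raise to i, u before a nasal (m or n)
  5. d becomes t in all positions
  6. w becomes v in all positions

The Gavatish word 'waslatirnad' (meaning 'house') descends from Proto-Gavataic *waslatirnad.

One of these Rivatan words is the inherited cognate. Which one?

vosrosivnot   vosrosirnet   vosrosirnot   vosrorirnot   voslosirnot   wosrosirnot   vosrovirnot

vosrosirnot

Rivatan: start from *waslatirnad.
  rule 1 (intervocalic lenition): waslatirnad → waslasirnad
  rule 2 (unconditioned shift): waslasirnad → wasrasirnad
  rule 3 (vowel merger): wasrasirnad → wosrosirnod
  rule 4: no change — wosrosirnod
  rule 5 (unconditioned shift): wosrosirnod → wosrosirnot
  rule 6 (unconditioned shift): wosrosirnot → vosrosirnot
  ⇒ Rivatan vosrosirnot
Among the options, 'vosrosirnot' alone shows every Rivatan change applied in order.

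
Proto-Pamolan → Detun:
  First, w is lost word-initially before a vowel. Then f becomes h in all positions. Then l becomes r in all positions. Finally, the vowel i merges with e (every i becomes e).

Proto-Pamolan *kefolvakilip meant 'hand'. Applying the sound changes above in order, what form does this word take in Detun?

kehorvakerep

Detun: start from *kefolvakilip.
  rule 1: no change — kefolvakilip
  rule 2 (unconditioned shift): kefolvakilip → keholvakilip
  rule 3 (unconditioned shift): keholvakilip → kehorvakirip
  rule 4 (vowel merger): kehorvakirip → kehorvakerep
  ⇒ Detun kehorvakerep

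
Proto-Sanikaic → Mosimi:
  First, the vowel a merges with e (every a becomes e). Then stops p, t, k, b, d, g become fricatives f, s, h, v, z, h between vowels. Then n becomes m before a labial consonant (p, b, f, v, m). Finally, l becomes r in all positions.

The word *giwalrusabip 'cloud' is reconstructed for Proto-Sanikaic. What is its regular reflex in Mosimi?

Mosimi: start from *giwalrusabip.
  rule 1 (vowel merger): giwalrusabip → giwelrusebip
  rule 2 (intervocalic lenition): giwelrusebip → giwelrusevip
  rule 3: no change — giwelrusevip
  rule 4 (unconditioned shift): giwelrusevip → giwerrusevip
  ⇒ Mosimi giwerrusevip

giwerrusevip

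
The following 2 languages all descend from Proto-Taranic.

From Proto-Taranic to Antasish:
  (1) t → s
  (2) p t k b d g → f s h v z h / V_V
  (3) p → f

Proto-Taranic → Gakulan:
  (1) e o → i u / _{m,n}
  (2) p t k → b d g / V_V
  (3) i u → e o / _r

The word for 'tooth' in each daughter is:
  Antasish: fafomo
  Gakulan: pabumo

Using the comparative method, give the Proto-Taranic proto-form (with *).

*papomo

Position 3: Antasish has f, Gakulan has b. Taking the neighbouring segments as reconstructed: Antasish f could go back to *p or *f; Gakulan b could go back to *p or *b — the one source consistent with every daughter is *p.
Position 4: Antasish has o, Gakulan has u. Antasish preserves o here (none of its changes turn any other segment into o), so the proto-segment is *o.
This points to *papomo. Verify forward in each daughter:
Antasish: *papomo > pafomo > fafomo  (by intervocalic lenition, unconditioned shift)
Gakulan: *papomo > papumo > pabumo  (by pre-nasal raising, intervocalic voicing)
*papomo is the unique common source.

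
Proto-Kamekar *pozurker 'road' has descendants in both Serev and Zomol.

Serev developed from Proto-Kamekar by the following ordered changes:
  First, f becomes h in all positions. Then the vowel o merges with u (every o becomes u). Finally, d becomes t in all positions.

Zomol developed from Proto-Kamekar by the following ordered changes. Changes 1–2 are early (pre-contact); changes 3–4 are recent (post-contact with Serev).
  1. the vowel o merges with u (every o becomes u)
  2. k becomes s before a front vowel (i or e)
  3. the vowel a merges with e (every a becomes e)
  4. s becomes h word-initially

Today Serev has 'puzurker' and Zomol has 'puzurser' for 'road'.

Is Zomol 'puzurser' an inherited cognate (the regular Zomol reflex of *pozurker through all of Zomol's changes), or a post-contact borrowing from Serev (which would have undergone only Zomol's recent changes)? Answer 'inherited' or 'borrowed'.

If inherited, *pozurker would pass through all of Zomol's changes:
Zomol: start from *pozurker.
  rule 1 (vowel merger): pozurker → puzurker
  rule 2 (palatalisation): puzurker → puzurser
  rule 3: no change — puzurser
  rule 4: no change — puzurser
  ⇒ Zomol puzurser
If borrowed from Serev 'puzurker' after the early changes, it would undergo only the recent ones:
  rule 3 (vowel merger): no change (puzurker)
  rule 4 (debuccalisation): no change (puzurker)
  ⇒ as a loan: puzurker
Zomol 'puzurser' matches the inherited outcome exactly, so it is an inherited cognate, not a loan.

inherited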